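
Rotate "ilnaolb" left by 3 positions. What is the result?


Input: "ilnaolb", rotate left by 3
First 3 characters: "iln"
Remaining characters: "aolb"
Concatenate remaining + first: "aolb" + "iln" = "aolbiln"

aolbiln


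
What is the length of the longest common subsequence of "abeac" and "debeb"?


LCS of "abeac" and "debeb"
DP table:
           d    e    b    e    b
      0    0    0    0    0    0
  a   0    0    0    0    0    0
  b   0    0    0    1    1    1
  e   0    0    1    1    2    2
  a   0    0    1    1    2    2
  c   0    0    1    1    2    2
LCS length = dp[5][5] = 2

2


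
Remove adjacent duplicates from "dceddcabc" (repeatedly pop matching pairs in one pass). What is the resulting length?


Input: dceddcabc
Stack-based adjacent duplicate removal:
  Read 'd': push. Stack: d
  Read 'c': push. Stack: dc
  Read 'e': push. Stack: dce
  Read 'd': push. Stack: dced
  Read 'd': matches stack top 'd' => pop. Stack: dce
  Read 'c': push. Stack: dcec
  Read 'a': push. Stack: dceca
  Read 'b': push. Stack: dcecab
  Read 'c': push. Stack: dcecabc
Final stack: "dcecabc" (length 7)

7


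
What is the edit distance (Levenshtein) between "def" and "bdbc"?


Computing edit distance: "def" -> "bdbc"
DP table:
           b    d    b    c
      0    1    2    3    4
  d   1    1    1    2    3
  e   2    2    2    2    3
  f   3    3    3    3    3
Edit distance = dp[3][4] = 3

3


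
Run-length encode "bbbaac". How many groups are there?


Input: bbbaac
Scanning for consecutive runs:
  Group 1: 'b' x 3 (positions 0-2)
  Group 2: 'a' x 2 (positions 3-4)
  Group 3: 'c' x 1 (positions 5-5)
Total groups: 3

3


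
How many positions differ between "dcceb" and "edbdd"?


Comparing "dcceb" and "edbdd" position by position:
  Position 0: 'd' vs 'e' => DIFFER
  Position 1: 'c' vs 'd' => DIFFER
  Position 2: 'c' vs 'b' => DIFFER
  Position 3: 'e' vs 'd' => DIFFER
  Position 4: 'b' vs 'd' => DIFFER
Positions that differ: 5

5


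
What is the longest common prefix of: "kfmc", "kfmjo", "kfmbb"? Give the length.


Words: kfmc, kfmjo, kfmbb
  Position 0: all 'k' => match
  Position 1: all 'f' => match
  Position 2: all 'm' => match
  Position 3: ('c', 'j', 'b') => mismatch, stop
LCP = "kfm" (length 3)

3


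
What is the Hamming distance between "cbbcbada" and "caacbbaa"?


Comparing "cbbcbada" and "caacbbaa" position by position:
  Position 0: 'c' vs 'c' => same
  Position 1: 'b' vs 'a' => differ
  Position 2: 'b' vs 'a' => differ
  Position 3: 'c' vs 'c' => same
  Position 4: 'b' vs 'b' => same
  Position 5: 'a' vs 'b' => differ
  Position 6: 'd' vs 'a' => differ
  Position 7: 'a' vs 'a' => same
Total differences (Hamming distance): 4

4


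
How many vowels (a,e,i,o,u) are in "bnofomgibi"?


Input: bnofomgibi
Checking each character:
  'b' at position 0: consonant
  'n' at position 1: consonant
  'o' at position 2: vowel (running total: 1)
  'f' at position 3: consonant
  'o' at position 4: vowel (running total: 2)
  'm' at position 5: consonant
  'g' at position 6: consonant
  'i' at position 7: vowel (running total: 3)
  'b' at position 8: consonant
  'i' at position 9: vowel (running total: 4)
Total vowels: 4

4


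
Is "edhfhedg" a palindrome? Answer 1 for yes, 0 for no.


Input: edhfhedg
Reversed: gdehfhde
  Compare pos 0 ('e') with pos 7 ('g'): MISMATCH
  Compare pos 1 ('d') with pos 6 ('d'): match
  Compare pos 2 ('h') with pos 5 ('e'): MISMATCH
  Compare pos 3 ('f') with pos 4 ('h'): MISMATCH
Result: not a palindrome

0


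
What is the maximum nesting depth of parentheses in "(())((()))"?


Input: "(())((()))"
Tracking depth:
  Position 0 '(': depth becomes 1
  Position 1 '(': depth becomes 2
  Position 2 ')': depth becomes 1
  Position 3 ')': depth becomes 0
  Position 4 '(': depth becomes 1
  Position 5 '(': depth becomes 2
  Position 6 '(': depth becomes 3
  Position 7 ')': depth becomes 2
  Position 8 ')': depth becomes 1
  Position 9 ')': depth becomes 0
Maximum depth reached: 3

3


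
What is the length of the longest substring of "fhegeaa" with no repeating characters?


Input: "fhegeaa"
Sliding window (track last position of each char):
  Position 0 ('f'): window [0,0] length 1 -- new best
  Position 1 ('h'): window [0,1] length 2 -- new best
  Position 2 ('e'): window [0,2] length 3 -- new best
  Position 3 ('g'): window [0,3] length 4 -- new best
  Position 4 ('e'): repeat (last at 2), move window start to 3
  Position 4 ('e'): window [3,4] length 2
  Position 5 ('a'): window [3,5] length 3
  Position 6 ('a'): repeat (last at 5), move window start to 6
  Position 6 ('a'): window [6,6] length 1
Longest substring with no repeats: "fheg" with length 4

4


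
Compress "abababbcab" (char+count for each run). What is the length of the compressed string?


Input: abababbcab
Runs:
  'a' x 1 => "a1"
  'b' x 1 => "b1"
  'a' x 1 => "a1"
  'b' x 1 => "b1"
  'a' x 1 => "a1"
  'b' x 2 => "b2"
  'c' x 1 => "c1"
  'a' x 1 => "a1"
  'b' x 1 => "b1"
Compressed: "a1b1a1b1a1b2c1a1b1"
Compressed length: 18

18


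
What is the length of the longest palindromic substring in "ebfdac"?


Input: "ebfdac"
Checking substrings for palindromes:
  No multi-char palindromic substrings found
Longest palindromic substring: "e" with length 1

1


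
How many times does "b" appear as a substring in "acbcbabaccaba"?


Searching for "b" in "acbcbabaccaba"
Scanning each position:
  Position 0: "a" => no
  Position 1: "c" => no
  Position 2: "b" => MATCH
  Position 3: "c" => no
  Position 4: "b" => MATCH
  Position 5: "a" => no
  Position 6: "b" => MATCH
  Position 7: "a" => no
  Position 8: "c" => no
  Position 9: "c" => no
  Position 10: "a" => no
  Position 11: "b" => MATCH
  Position 12: "a" => no
Total occurrences: 4

4


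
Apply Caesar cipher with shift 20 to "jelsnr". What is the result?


Caesar cipher: shift "jelsnr" by 20
  'j' (pos 9) + 20 = pos 3 = 'd'
  'e' (pos 4) + 20 = pos 24 = 'y'
  'l' (pos 11) + 20 = pos 5 = 'f'
  's' (pos 18) + 20 = pos 12 = 'm'
  'n' (pos 13) + 20 = pos 7 = 'h'
  'r' (pos 17) + 20 = pos 11 = 'l'
Result: dyfmhl

dyfmhl


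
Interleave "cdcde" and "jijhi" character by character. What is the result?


Interleaving "cdcde" and "jijhi":
  Position 0: 'c' from first, 'j' from second => "cj"
  Position 1: 'd' from first, 'i' from second => "di"
  Position 2: 'c' from first, 'j' from second => "cj"
  Position 3: 'd' from first, 'h' from second => "dh"
  Position 4: 'e' from first, 'i' from second => "ei"
Result: cjdicjdhei

cjdicjdhei


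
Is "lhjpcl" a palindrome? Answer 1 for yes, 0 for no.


Input: lhjpcl
Reversed: lcpjhl
  Compare pos 0 ('l') with pos 5 ('l'): match
  Compare pos 1 ('h') with pos 4 ('c'): MISMATCH
  Compare pos 2 ('j') with pos 3 ('p'): MISMATCH
Result: not a palindrome

0


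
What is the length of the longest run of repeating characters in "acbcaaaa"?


Input: "acbcaaaa"
Scanning for longest run:
  Position 1 ('c'): new char, reset run to 1
  Position 2 ('b'): new char, reset run to 1
  Position 3 ('c'): new char, reset run to 1
  Position 4 ('a'): new char, reset run to 1
  Position 5 ('a'): continues run of 'a', length=2
  Position 6 ('a'): continues run of 'a', length=3
  Position 7 ('a'): continues run of 'a', length=4
Longest run: 'a' with length 4

4


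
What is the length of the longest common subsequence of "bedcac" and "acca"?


LCS of "bedcac" and "acca"
DP table:
           a    c    c    a
      0    0    0    0    0
  b   0    0    0    0    0
  e   0    0    0    0    0
  d   0    0    0    0    0
  c   0    0    1    1    1
  a   0    1    1    1    2
  c   0    1    2    2    2
LCS length = dp[6][4] = 2

2


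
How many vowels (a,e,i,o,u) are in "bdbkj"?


Input: bdbkj
Checking each character:
  'b' at position 0: consonant
  'd' at position 1: consonant
  'b' at position 2: consonant
  'k' at position 3: consonant
  'j' at position 4: consonant
Total vowels: 0

0


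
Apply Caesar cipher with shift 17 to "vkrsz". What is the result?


Caesar cipher: shift "vkrsz" by 17
  'v' (pos 21) + 17 = pos 12 = 'm'
  'k' (pos 10) + 17 = pos 1 = 'b'
  'r' (pos 17) + 17 = pos 8 = 'i'
  's' (pos 18) + 17 = pos 9 = 'j'
  'z' (pos 25) + 17 = pos 16 = 'q'
Result: mbijq

mbijq


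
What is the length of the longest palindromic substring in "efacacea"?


Input: "efacacea"
Checking substrings for palindromes:
  [2:5] "aca" (len 3) => palindrome
  [3:6] "cac" (len 3) => palindrome
Longest palindromic substring: "aca" with length 3

3


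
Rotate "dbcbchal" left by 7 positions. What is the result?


Input: "dbcbchal", rotate left by 7
First 7 characters: "dbcbcha"
Remaining characters: "l"
Concatenate remaining + first: "l" + "dbcbcha" = "ldbcbcha"

ldbcbcha


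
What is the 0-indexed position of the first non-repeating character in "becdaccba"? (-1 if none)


Input: becdaccba
Character frequencies:
  'a': 2
  'b': 2
  'c': 3
  'd': 1
  'e': 1
Scanning left to right for freq == 1:
  Position 0 ('b'): freq=2, skip
  Position 1 ('e'): unique! => answer = 1

1


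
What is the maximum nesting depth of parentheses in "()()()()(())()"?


Input: "()()()()(())()"
Tracking depth:
  Position 0 '(': depth becomes 1
  Position 1 ')': depth becomes 0
  Position 2 '(': depth becomes 1
  Position 3 ')': depth becomes 0
  Position 4 '(': depth becomes 1
  Position 5 ')': depth becomes 0
  Position 6 '(': depth becomes 1
  Position 7 ')': depth becomes 0
  Position 8 '(': depth becomes 1
  Position 9 '(': depth becomes 2
  Position 10 ')': depth becomes 1
  Position 11 ')': depth becomes 0
  Position 12 '(': depth becomes 1
  Position 13 ')': depth becomes 0
Maximum depth reached: 2

2


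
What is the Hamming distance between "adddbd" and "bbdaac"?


Comparing "adddbd" and "bbdaac" position by position:
  Position 0: 'a' vs 'b' => differ
  Position 1: 'd' vs 'b' => differ
  Position 2: 'd' vs 'd' => same
  Position 3: 'd' vs 'a' => differ
  Position 4: 'b' vs 'a' => differ
  Position 5: 'd' vs 'c' => differ
Total differences (Hamming distance): 5

5


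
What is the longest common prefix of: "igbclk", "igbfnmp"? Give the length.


Words: igbclk, igbfnmp
  Position 0: all 'i' => match
  Position 1: all 'g' => match
  Position 2: all 'b' => match
  Position 3: ('c', 'f') => mismatch, stop
LCP = "igb" (length 3)

3


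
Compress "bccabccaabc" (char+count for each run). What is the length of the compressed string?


Input: bccabccaabc
Runs:
  'b' x 1 => "b1"
  'c' x 2 => "c2"
  'a' x 1 => "a1"
  'b' x 1 => "b1"
  'c' x 2 => "c2"
  'a' x 2 => "a2"
  'b' x 1 => "b1"
  'c' x 1 => "c1"
Compressed: "b1c2a1b1c2a2b1c1"
Compressed length: 16

16


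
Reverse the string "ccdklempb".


Input: ccdklempb
Reading characters right to left:
  Position 8: 'b'
  Position 7: 'p'
  Position 6: 'm'
  Position 5: 'e'
  Position 4: 'l'
  Position 3: 'k'
  Position 2: 'd'
  Position 1: 'c'
  Position 0: 'c'
Reversed: bpmelkdcc

bpmelkdcc


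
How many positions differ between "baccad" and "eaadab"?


Comparing "baccad" and "eaadab" position by position:
  Position 0: 'b' vs 'e' => DIFFER
  Position 1: 'a' vs 'a' => same
  Position 2: 'c' vs 'a' => DIFFER
  Position 3: 'c' vs 'd' => DIFFER
  Position 4: 'a' vs 'a' => same
  Position 5: 'd' vs 'b' => DIFFER
Positions that differ: 4

4


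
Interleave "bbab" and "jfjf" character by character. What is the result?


Interleaving "bbab" and "jfjf":
  Position 0: 'b' from first, 'j' from second => "bj"
  Position 1: 'b' from first, 'f' from second => "bf"
  Position 2: 'a' from first, 'j' from second => "aj"
  Position 3: 'b' from first, 'f' from second => "bf"
Result: bjbfajbf

bjbfajbf


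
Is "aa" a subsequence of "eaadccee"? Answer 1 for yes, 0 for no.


Check if "aa" is a subsequence of "eaadccee"
Greedy scan:
  Position 0 ('e'): no match needed
  Position 1 ('a'): matches sub[0] = 'a'
  Position 2 ('a'): matches sub[1] = 'a'
  Position 3 ('d'): no match needed
  Position 4 ('c'): no match needed
  Position 5 ('c'): no match needed
  Position 6 ('e'): no match needed
  Position 7 ('e'): no match needed
All 2 characters matched => is a subsequence

1


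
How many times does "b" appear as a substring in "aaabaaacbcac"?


Searching for "b" in "aaabaaacbcac"
Scanning each position:
  Position 0: "a" => no
  Position 1: "a" => no
  Position 2: "a" => no
  Position 3: "b" => MATCH
  Position 4: "a" => no
  Position 5: "a" => no
  Position 6: "a" => no
  Position 7: "c" => no
  Position 8: "b" => MATCH
  Position 9: "c" => no
  Position 10: "a" => no
  Position 11: "c" => no
Total occurrences: 2

2


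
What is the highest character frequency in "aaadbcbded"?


Input: aaadbcbded
Character counts:
  'a': 3
  'b': 2
  'c': 1
  'd': 3
  'e': 1
Maximum frequency: 3

3


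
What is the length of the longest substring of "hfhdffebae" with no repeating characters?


Input: "hfhdffebae"
Sliding window (track last position of each char):
  Position 0 ('h'): window [0,0] length 1 -- new best
  Position 1 ('f'): window [0,1] length 2 -- new best
  Position 2 ('h'): repeat (last at 0), move window start to 1
  Position 2 ('h'): window [1,2] length 2
  Position 3 ('d'): window [1,3] length 3 -- new best
  Position 4 ('f'): repeat (last at 1), move window start to 2
  Position 4 ('f'): window [2,4] length 3
  Position 5 ('f'): repeat (last at 4), move window start to 5
  Position 5 ('f'): window [5,5] length 1
  Position 6 ('e'): window [5,6] length 2
  Position 7 ('b'): window [5,7] length 3
  Position 8 ('a'): window [5,8] length 4 -- new best
  Position 9 ('e'): repeat (last at 6), move window start to 7
  Position 9 ('e'): window [7,9] length 3
Longest substring with no repeats: "feba" with length 4

4


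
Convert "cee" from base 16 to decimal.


Input: "cee" in base 16
Positional expansion:
  Digit 'c' (value 12) x 16^2 = 3072
  Digit 'e' (value 14) x 16^1 = 224
  Digit 'e' (value 14) x 16^0 = 14
Sum = 3310

3310


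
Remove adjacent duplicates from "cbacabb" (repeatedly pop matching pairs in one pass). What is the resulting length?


Input: cbacabb
Stack-based adjacent duplicate removal:
  Read 'c': push. Stack: c
  Read 'b': push. Stack: cb
  Read 'a': push. Stack: cba
  Read 'c': push. Stack: cbac
  Read 'a': push. Stack: cbaca
  Read 'b': push. Stack: cbacab
  Read 'b': matches stack top 'b' => pop. Stack: cbaca
Final stack: "cbaca" (length 5)

5


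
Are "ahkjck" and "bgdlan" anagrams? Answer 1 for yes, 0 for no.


Strings: "ahkjck", "bgdlan"
Sorted first:  achjkk
Sorted second: abdgln
Differ at position 1: 'c' vs 'b' => not anagrams

0


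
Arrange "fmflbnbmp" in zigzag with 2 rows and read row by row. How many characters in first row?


Zigzag "fmflbnbmp" into 2 rows:
Placing characters:
  'f' => row 0
  'm' => row 1
  'f' => row 0
  'l' => row 1
  'b' => row 0
  'n' => row 1
  'b' => row 0
  'm' => row 1
  'p' => row 0
Rows:
  Row 0: "ffbbp"
  Row 1: "mlnm"
First row length: 5

5


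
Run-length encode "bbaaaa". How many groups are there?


Input: bbaaaa
Scanning for consecutive runs:
  Group 1: 'b' x 2 (positions 0-1)
  Group 2: 'a' x 4 (positions 2-5)
Total groups: 2

2


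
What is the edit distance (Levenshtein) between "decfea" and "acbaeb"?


Computing edit distance: "decfea" -> "acbaeb"
DP table:
           a    c    b    a    e    b
      0    1    2    3    4    5    6
  d   1    1    2    3    4    5    6
  e   2    2    2    3    4    4    5
  c   3    3    2    3    4    5    5
  f   4    4    3    3    4    5    6
  e   5    5    4    4    4    4    5
  a   6    5    5    5    4    5    5
Edit distance = dp[6][6] = 5

5


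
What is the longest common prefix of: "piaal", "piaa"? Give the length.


Words: piaal, piaa
  Position 0: all 'p' => match
  Position 1: all 'i' => match
  Position 2: all 'a' => match
  Position 3: all 'a' => match
LCP = "piaa" (length 4)

4


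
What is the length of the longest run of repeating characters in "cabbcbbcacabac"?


Input: "cabbcbbcacabac"
Scanning for longest run:
  Position 1 ('a'): new char, reset run to 1
  Position 2 ('b'): new char, reset run to 1
  Position 3 ('b'): continues run of 'b', length=2
  Position 4 ('c'): new char, reset run to 1
  Position 5 ('b'): new char, reset run to 1
  Position 6 ('b'): continues run of 'b', length=2
  Position 7 ('c'): new char, reset run to 1
  Position 8 ('a'): new char, reset run to 1
  Position 9 ('c'): new char, reset run to 1
  Position 10 ('a'): new char, reset run to 1
  Position 11 ('b'): new char, reset run to 1
  Position 12 ('a'): new char, reset run to 1
  Position 13 ('c'): new char, reset run to 1
Longest run: 'b' with length 2

2


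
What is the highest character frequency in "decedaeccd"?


Input: decedaeccd
Character counts:
  'a': 1
  'c': 3
  'd': 3
  'e': 3
Maximum frequency: 3

3


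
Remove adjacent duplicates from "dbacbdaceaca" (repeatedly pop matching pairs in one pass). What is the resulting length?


Input: dbacbdaceaca
Stack-based adjacent duplicate removal:
  Read 'd': push. Stack: d
  Read 'b': push. Stack: db
  Read 'a': push. Stack: dba
  Read 'c': push. Stack: dbac
  Read 'b': push. Stack: dbacb
  Read 'd': push. Stack: dbacbd
  Read 'a': push. Stack: dbacbda
  Read 'c': push. Stack: dbacbdac
  Read 'e': push. Stack: dbacbdace
  Read 'a': push. Stack: dbacbdacea
  Read 'c': push. Stack: dbacbdaceac
  Read 'a': push. Stack: dbacbdaceaca
Final stack: "dbacbdaceaca" (length 12)

12


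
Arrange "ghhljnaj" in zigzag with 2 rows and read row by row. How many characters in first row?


Zigzag "ghhljnaj" into 2 rows:
Placing characters:
  'g' => row 0
  'h' => row 1
  'h' => row 0
  'l' => row 1
  'j' => row 0
  'n' => row 1
  'a' => row 0
  'j' => row 1
Rows:
  Row 0: "ghja"
  Row 1: "hlnj"
First row length: 4

4


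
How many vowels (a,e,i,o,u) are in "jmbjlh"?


Input: jmbjlh
Checking each character:
  'j' at position 0: consonant
  'm' at position 1: consonant
  'b' at position 2: consonant
  'j' at position 3: consonant
  'l' at position 4: consonant
  'h' at position 5: consonant
Total vowels: 0

0


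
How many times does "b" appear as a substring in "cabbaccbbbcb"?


Searching for "b" in "cabbaccbbbcb"
Scanning each position:
  Position 0: "c" => no
  Position 1: "a" => no
  Position 2: "b" => MATCH
  Position 3: "b" => MATCH
  Position 4: "a" => no
  Position 5: "c" => no
  Position 6: "c" => no
  Position 7: "b" => MATCH
  Position 8: "b" => MATCH
  Position 9: "b" => MATCH
  Position 10: "c" => no
  Position 11: "b" => MATCH
Total occurrences: 6

6


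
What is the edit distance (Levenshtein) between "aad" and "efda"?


Computing edit distance: "aad" -> "efda"
DP table:
           e    f    d    a
      0    1    2    3    4
  a   1    1    2    3    3
  a   2    2    2    3    3
  d   3    3    3    2    3
Edit distance = dp[3][4] = 3

3


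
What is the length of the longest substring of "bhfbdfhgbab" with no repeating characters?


Input: "bhfbdfhgbab"
Sliding window (track last position of each char):
  Position 0 ('b'): window [0,0] length 1 -- new best
  Position 1 ('h'): window [0,1] length 2 -- new best
  Position 2 ('f'): window [0,2] length 3 -- new best
  Position 3 ('b'): repeat (last at 0), move window start to 1
  Position 3 ('b'): window [1,3] length 3
  Position 4 ('d'): window [1,4] length 4 -- new best
  Position 5 ('f'): repeat (last at 2), move window start to 3
  Position 5 ('f'): window [3,5] length 3
  Position 6 ('h'): window [3,6] length 4
  Position 7 ('g'): window [3,7] length 5 -- new best
  Position 8 ('b'): repeat (last at 3), move window start to 4
  Position 8 ('b'): window [4,8] length 5
  Position 9 ('a'): window [4,9] length 6 -- new best
  Position 10 ('b'): repeat (last at 8), move window start to 9
  Position 10 ('b'): window [9,10] length 2
Longest substring with no repeats: "dfhgba" with length 6

6


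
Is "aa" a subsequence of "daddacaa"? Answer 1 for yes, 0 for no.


Check if "aa" is a subsequence of "daddacaa"
Greedy scan:
  Position 0 ('d'): no match needed
  Position 1 ('a'): matches sub[0] = 'a'
  Position 2 ('d'): no match needed
  Position 3 ('d'): no match needed
  Position 4 ('a'): matches sub[1] = 'a'
  Position 5 ('c'): no match needed
  Position 6 ('a'): no match needed
  Position 7 ('a'): no match needed
All 2 characters matched => is a subsequence

1


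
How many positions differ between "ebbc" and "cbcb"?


Comparing "ebbc" and "cbcb" position by position:
  Position 0: 'e' vs 'c' => DIFFER
  Position 1: 'b' vs 'b' => same
  Position 2: 'b' vs 'c' => DIFFER
  Position 3: 'c' vs 'b' => DIFFER
Positions that differ: 3

3


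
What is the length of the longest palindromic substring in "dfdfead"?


Input: "dfdfead"
Checking substrings for palindromes:
  [0:3] "dfd" (len 3) => palindrome
  [1:4] "fdf" (len 3) => palindrome
Longest palindromic substring: "dfd" with length 3

3


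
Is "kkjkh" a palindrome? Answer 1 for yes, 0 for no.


Input: kkjkh
Reversed: hkjkk
  Compare pos 0 ('k') with pos 4 ('h'): MISMATCH
  Compare pos 1 ('k') with pos 3 ('k'): match
Result: not a palindrome

0


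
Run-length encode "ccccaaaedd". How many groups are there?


Input: ccccaaaedd
Scanning for consecutive runs:
  Group 1: 'c' x 4 (positions 0-3)
  Group 2: 'a' x 3 (positions 4-6)
  Group 3: 'e' x 1 (positions 7-7)
  Group 4: 'd' x 2 (positions 8-9)
Total groups: 4

4


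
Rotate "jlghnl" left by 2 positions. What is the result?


Input: "jlghnl", rotate left by 2
First 2 characters: "jl"
Remaining characters: "ghnl"
Concatenate remaining + first: "ghnl" + "jl" = "ghnljl"

ghnljl


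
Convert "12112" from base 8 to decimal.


Input: "12112" in base 8
Positional expansion:
  Digit '1' (value 1) x 8^4 = 4096
  Digit '2' (value 2) x 8^3 = 1024
  Digit '1' (value 1) x 8^2 = 64
  Digit '1' (value 1) x 8^1 = 8
  Digit '2' (value 2) x 8^0 = 2
Sum = 5194

5194


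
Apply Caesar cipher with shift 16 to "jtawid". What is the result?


Caesar cipher: shift "jtawid" by 16
  'j' (pos 9) + 16 = pos 25 = 'z'
  't' (pos 19) + 16 = pos 9 = 'j'
  'a' (pos 0) + 16 = pos 16 = 'q'
  'w' (pos 22) + 16 = pos 12 = 'm'
  'i' (pos 8) + 16 = pos 24 = 'y'
  'd' (pos 3) + 16 = pos 19 = 't'
Result: zjqmyt

zjqmyt


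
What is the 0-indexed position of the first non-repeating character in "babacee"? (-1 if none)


Input: babacee
Character frequencies:
  'a': 2
  'b': 2
  'c': 1
  'e': 2
Scanning left to right for freq == 1:
  Position 0 ('b'): freq=2, skip
  Position 1 ('a'): freq=2, skip
  Position 2 ('b'): freq=2, skip
  Position 3 ('a'): freq=2, skip
  Position 4 ('c'): unique! => answer = 4

4


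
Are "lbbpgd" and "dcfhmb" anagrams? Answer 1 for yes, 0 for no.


Strings: "lbbpgd", "dcfhmb"
Sorted first:  bbdglp
Sorted second: bcdfhm
Differ at position 1: 'b' vs 'c' => not anagrams

0


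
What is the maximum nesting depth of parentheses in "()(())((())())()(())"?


Input: "()(())((())())()(())"
Tracking depth:
  Position 0 '(': depth becomes 1
  Position 1 ')': depth becomes 0
  Position 2 '(': depth becomes 1
  Position 3 '(': depth becomes 2
  Position 4 ')': depth becomes 1
  Position 5 ')': depth becomes 0
  Position 6 '(': depth becomes 1
  Position 7 '(': depth becomes 2
  Position 8 '(': depth becomes 3
  Position 9 ')': depth becomes 2
  Position 10 ')': depth becomes 1
  Position 11 '(': depth becomes 2
  Position 12 ')': depth becomes 1
  Position 13 ')': depth becomes 0
  Position 14 '(': depth becomes 1
  Position 15 ')': depth becomes 0
  Position 16 '(': depth becomes 1
  Position 17 '(': depth becomes 2
  Position 18 ')': depth becomes 1
  Position 19 ')': depth becomes 0
Maximum depth reached: 3

3


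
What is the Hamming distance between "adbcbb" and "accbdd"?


Comparing "adbcbb" and "accbdd" position by position:
  Position 0: 'a' vs 'a' => same
  Position 1: 'd' vs 'c' => differ
  Position 2: 'b' vs 'c' => differ
  Position 3: 'c' vs 'b' => differ
  Position 4: 'b' vs 'd' => differ
  Position 5: 'b' vs 'd' => differ
Total differences (Hamming distance): 5

5


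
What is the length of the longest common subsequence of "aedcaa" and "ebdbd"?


LCS of "aedcaa" and "ebdbd"
DP table:
           e    b    d    b    d
      0    0    0    0    0    0
  a   0    0    0    0    0    0
  e   0    1    1    1    1    1
  d   0    1    1    2    2    2
  c   0    1    1    2    2    2
  a   0    1    1    2    2    2
  a   0    1    1    2    2    2
LCS length = dp[6][5] = 2

2


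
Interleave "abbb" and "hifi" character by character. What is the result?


Interleaving "abbb" and "hifi":
  Position 0: 'a' from first, 'h' from second => "ah"
  Position 1: 'b' from first, 'i' from second => "bi"
  Position 2: 'b' from first, 'f' from second => "bf"
  Position 3: 'b' from first, 'i' from second => "bi"
Result: ahbibfbi

ahbibfbi


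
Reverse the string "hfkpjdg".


Input: hfkpjdg
Reading characters right to left:
  Position 6: 'g'
  Position 5: 'd'
  Position 4: 'j'
  Position 3: 'p'
  Position 2: 'k'
  Position 1: 'f'
  Position 0: 'h'
Reversed: gdjpkfh

gdjpkfh


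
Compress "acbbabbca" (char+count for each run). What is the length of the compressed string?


Input: acbbabbca
Runs:
  'a' x 1 => "a1"
  'c' x 1 => "c1"
  'b' x 2 => "b2"
  'a' x 1 => "a1"
  'b' x 2 => "b2"
  'c' x 1 => "c1"
  'a' x 1 => "a1"
Compressed: "a1c1b2a1b2c1a1"
Compressed length: 14

14


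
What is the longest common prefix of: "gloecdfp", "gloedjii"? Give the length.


Words: gloecdfp, gloedjii
  Position 0: all 'g' => match
  Position 1: all 'l' => match
  Position 2: all 'o' => match
  Position 3: all 'e' => match
  Position 4: ('c', 'd') => mismatch, stop
LCP = "gloe" (length 4)

4


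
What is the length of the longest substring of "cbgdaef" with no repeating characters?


Input: "cbgdaef"
Sliding window (track last position of each char):
  Position 0 ('c'): window [0,0] length 1 -- new best
  Position 1 ('b'): window [0,1] length 2 -- new best
  Position 2 ('g'): window [0,2] length 3 -- new best
  Position 3 ('d'): window [0,3] length 4 -- new best
  Position 4 ('a'): window [0,4] length 5 -- new best
  Position 5 ('e'): window [0,5] length 6 -- new best
  Position 6 ('f'): window [0,6] length 7 -- new best
Longest substring with no repeats: "cbgdaef" with length 7

7


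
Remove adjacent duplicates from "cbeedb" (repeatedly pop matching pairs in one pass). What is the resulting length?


Input: cbeedb
Stack-based adjacent duplicate removal:
  Read 'c': push. Stack: c
  Read 'b': push. Stack: cb
  Read 'e': push. Stack: cbe
  Read 'e': matches stack top 'e' => pop. Stack: cb
  Read 'd': push. Stack: cbd
  Read 'b': push. Stack: cbdb
Final stack: "cbdb" (length 4)

4


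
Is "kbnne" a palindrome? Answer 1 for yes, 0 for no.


Input: kbnne
Reversed: ennbk
  Compare pos 0 ('k') with pos 4 ('e'): MISMATCH
  Compare pos 1 ('b') with pos 3 ('n'): MISMATCH
Result: not a palindrome

0


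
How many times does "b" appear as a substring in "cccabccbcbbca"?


Searching for "b" in "cccabccbcbbca"
Scanning each position:
  Position 0: "c" => no
  Position 1: "c" => no
  Position 2: "c" => no
  Position 3: "a" => no
  Position 4: "b" => MATCH
  Position 5: "c" => no
  Position 6: "c" => no
  Position 7: "b" => MATCH
  Position 8: "c" => no
  Position 9: "b" => MATCH
  Position 10: "b" => MATCH
  Position 11: "c" => no
  Position 12: "a" => no
Total occurrences: 4

4


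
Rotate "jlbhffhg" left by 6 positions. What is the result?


Input: "jlbhffhg", rotate left by 6
First 6 characters: "jlbhff"
Remaining characters: "hg"
Concatenate remaining + first: "hg" + "jlbhff" = "hgjlbhff"

hgjlbhff


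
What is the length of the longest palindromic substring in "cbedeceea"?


Input: "cbedeceea"
Checking substrings for palindromes:
  [2:5] "ede" (len 3) => palindrome
  [4:7] "ece" (len 3) => palindrome
  [6:8] "ee" (len 2) => palindrome
Longest palindromic substring: "ede" with length 3

3


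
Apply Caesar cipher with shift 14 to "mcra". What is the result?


Caesar cipher: shift "mcra" by 14
  'm' (pos 12) + 14 = pos 0 = 'a'
  'c' (pos 2) + 14 = pos 16 = 'q'
  'r' (pos 17) + 14 = pos 5 = 'f'
  'a' (pos 0) + 14 = pos 14 = 'o'
Result: aqfo

aqfo


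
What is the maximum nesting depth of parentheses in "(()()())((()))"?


Input: "(()()())((()))"
Tracking depth:
  Position 0 '(': depth becomes 1
  Position 1 '(': depth becomes 2
  Position 2 ')': depth becomes 1
  Position 3 '(': depth becomes 2
  Position 4 ')': depth becomes 1
  Position 5 '(': depth becomes 2
  Position 6 ')': depth becomes 1
  Position 7 ')': depth becomes 0
  Position 8 '(': depth becomes 1
  Position 9 '(': depth becomes 2
  Position 10 '(': depth becomes 3
  Position 11 ')': depth becomes 2
  Position 12 ')': depth becomes 1
  Position 13 ')': depth becomes 0
Maximum depth reached: 3

3


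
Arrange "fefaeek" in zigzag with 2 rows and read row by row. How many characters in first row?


Zigzag "fefaeek" into 2 rows:
Placing characters:
  'f' => row 0
  'e' => row 1
  'f' => row 0
  'a' => row 1
  'e' => row 0
  'e' => row 1
  'k' => row 0
Rows:
  Row 0: "ffek"
  Row 1: "eae"
First row length: 4

4


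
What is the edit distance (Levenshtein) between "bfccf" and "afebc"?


Computing edit distance: "bfccf" -> "afebc"
DP table:
           a    f    e    b    c
      0    1    2    3    4    5
  b   1    1    2    3    3    4
  f   2    2    1    2    3    4
  c   3    3    2    2    3    3
  c   4    4    3    3    3    3
  f   5    5    4    4    4    4
Edit distance = dp[5][5] = 4

4


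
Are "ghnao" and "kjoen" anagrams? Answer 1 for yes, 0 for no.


Strings: "ghnao", "kjoen"
Sorted first:  aghno
Sorted second: ejkno
Differ at position 0: 'a' vs 'e' => not anagrams

0


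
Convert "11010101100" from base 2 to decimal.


Input: "11010101100" in base 2
Positional expansion:
  Digit '1' (value 1) x 2^10 = 1024
  Digit '1' (value 1) x 2^9 = 512
  Digit '0' (value 0) x 2^8 = 0
  Digit '1' (value 1) x 2^7 = 128
  Digit '0' (value 0) x 2^6 = 0
  Digit '1' (value 1) x 2^5 = 32
  Digit '0' (value 0) x 2^4 = 0
  Digit '1' (value 1) x 2^3 = 8
  Digit '1' (value 1) x 2^2 = 4
  Digit '0' (value 0) x 2^1 = 0
  Digit '0' (value 0) x 2^0 = 0
Sum = 1708

1708


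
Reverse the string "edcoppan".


Input: edcoppan
Reading characters right to left:
  Position 7: 'n'
  Position 6: 'a'
  Position 5: 'p'
  Position 4: 'p'
  Position 3: 'o'
  Position 2: 'c'
  Position 1: 'd'
  Position 0: 'e'
Reversed: nappocde

nappocde


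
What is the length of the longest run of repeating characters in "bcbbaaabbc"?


Input: "bcbbaaabbc"
Scanning for longest run:
  Position 1 ('c'): new char, reset run to 1
  Position 2 ('b'): new char, reset run to 1
  Position 3 ('b'): continues run of 'b', length=2
  Position 4 ('a'): new char, reset run to 1
  Position 5 ('a'): continues run of 'a', length=2
  Position 6 ('a'): continues run of 'a', length=3
  Position 7 ('b'): new char, reset run to 1
  Position 8 ('b'): continues run of 'b', length=2
  Position 9 ('c'): new char, reset run to 1
Longest run: 'a' with length 3

3


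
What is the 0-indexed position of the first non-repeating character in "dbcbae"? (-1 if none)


Input: dbcbae
Character frequencies:
  'a': 1
  'b': 2
  'c': 1
  'd': 1
  'e': 1
Scanning left to right for freq == 1:
  Position 0 ('d'): unique! => answer = 0

0


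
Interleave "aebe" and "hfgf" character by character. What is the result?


Interleaving "aebe" and "hfgf":
  Position 0: 'a' from first, 'h' from second => "ah"
  Position 1: 'e' from first, 'f' from second => "ef"
  Position 2: 'b' from first, 'g' from second => "bg"
  Position 3: 'e' from first, 'f' from second => "ef"
Result: ahefbgef

ahefbgef


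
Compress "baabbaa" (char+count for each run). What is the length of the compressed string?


Input: baabbaa
Runs:
  'b' x 1 => "b1"
  'a' x 2 => "a2"
  'b' x 2 => "b2"
  'a' x 2 => "a2"
Compressed: "b1a2b2a2"
Compressed length: 8

8


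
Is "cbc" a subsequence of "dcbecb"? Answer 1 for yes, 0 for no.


Check if "cbc" is a subsequence of "dcbecb"
Greedy scan:
  Position 0 ('d'): no match needed
  Position 1 ('c'): matches sub[0] = 'c'
  Position 2 ('b'): matches sub[1] = 'b'
  Position 3 ('e'): no match needed
  Position 4 ('c'): matches sub[2] = 'c'
  Position 5 ('b'): no match needed
All 3 characters matched => is a subsequence

1


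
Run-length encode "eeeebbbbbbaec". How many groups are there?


Input: eeeebbbbbbaec
Scanning for consecutive runs:
  Group 1: 'e' x 4 (positions 0-3)
  Group 2: 'b' x 6 (positions 4-9)
  Group 3: 'a' x 1 (positions 10-10)
  Group 4: 'e' x 1 (positions 11-11)
  Group 5: 'c' x 1 (positions 12-12)
Total groups: 5

5


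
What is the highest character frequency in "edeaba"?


Input: edeaba
Character counts:
  'a': 2
  'b': 1
  'd': 1
  'e': 2
Maximum frequency: 2

2


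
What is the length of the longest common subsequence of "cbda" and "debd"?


LCS of "cbda" and "debd"
DP table:
           d    e    b    d
      0    0    0    0    0
  c   0    0    0    0    0
  b   0    0    0    1    1
  d   0    1    1    1    2
  a   0    1    1    1    2
LCS length = dp[4][4] = 2

2


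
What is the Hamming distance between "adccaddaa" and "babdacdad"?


Comparing "adccaddaa" and "babdacdad" position by position:
  Position 0: 'a' vs 'b' => differ
  Position 1: 'd' vs 'a' => differ
  Position 2: 'c' vs 'b' => differ
  Position 3: 'c' vs 'd' => differ
  Position 4: 'a' vs 'a' => same
  Position 5: 'd' vs 'c' => differ
  Position 6: 'd' vs 'd' => same
  Position 7: 'a' vs 'a' => same
  Position 8: 'a' vs 'd' => differ
Total differences (Hamming distance): 6

6


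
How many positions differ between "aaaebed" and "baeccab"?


Comparing "aaaebed" and "baeccab" position by position:
  Position 0: 'a' vs 'b' => DIFFER
  Position 1: 'a' vs 'a' => same
  Position 2: 'a' vs 'e' => DIFFER
  Position 3: 'e' vs 'c' => DIFFER
  Position 4: 'b' vs 'c' => DIFFER
  Position 5: 'e' vs 'a' => DIFFER
  Position 6: 'd' vs 'b' => DIFFER
Positions that differ: 6

6


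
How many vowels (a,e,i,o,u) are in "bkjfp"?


Input: bkjfp
Checking each character:
  'b' at position 0: consonant
  'k' at position 1: consonant
  'j' at position 2: consonant
  'f' at position 3: consonant
  'p' at position 4: consonant
Total vowels: 0

0


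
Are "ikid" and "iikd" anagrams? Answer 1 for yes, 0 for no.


Strings: "ikid", "iikd"
Sorted first:  diik
Sorted second: diik
Sorted forms match => anagrams

1


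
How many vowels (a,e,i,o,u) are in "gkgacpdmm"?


Input: gkgacpdmm
Checking each character:
  'g' at position 0: consonant
  'k' at position 1: consonant
  'g' at position 2: consonant
  'a' at position 3: vowel (running total: 1)
  'c' at position 4: consonant
  'p' at position 5: consonant
  'd' at position 6: consonant
  'm' at position 7: consonant
  'm' at position 8: consonant
Total vowels: 1

1


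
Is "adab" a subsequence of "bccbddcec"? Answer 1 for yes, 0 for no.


Check if "adab" is a subsequence of "bccbddcec"
Greedy scan:
  Position 0 ('b'): no match needed
  Position 1 ('c'): no match needed
  Position 2 ('c'): no match needed
  Position 3 ('b'): no match needed
  Position 4 ('d'): no match needed
  Position 5 ('d'): no match needed
  Position 6 ('c'): no match needed
  Position 7 ('e'): no match needed
  Position 8 ('c'): no match needed
Only matched 0/4 characters => not a subsequence

0


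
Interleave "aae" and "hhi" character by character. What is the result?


Interleaving "aae" and "hhi":
  Position 0: 'a' from first, 'h' from second => "ah"
  Position 1: 'a' from first, 'h' from second => "ah"
  Position 2: 'e' from first, 'i' from second => "ei"
Result: ahahei

ahahei


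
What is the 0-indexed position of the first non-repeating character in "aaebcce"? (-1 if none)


Input: aaebcce
Character frequencies:
  'a': 2
  'b': 1
  'c': 2
  'e': 2
Scanning left to right for freq == 1:
  Position 0 ('a'): freq=2, skip
  Position 1 ('a'): freq=2, skip
  Position 2 ('e'): freq=2, skip
  Position 3 ('b'): unique! => answer = 3

3


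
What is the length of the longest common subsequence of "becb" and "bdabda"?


LCS of "becb" and "bdabda"
DP table:
           b    d    a    b    d    a
      0    0    0    0    0    0    0
  b   0    1    1    1    1    1    1
  e   0    1    1    1    1    1    1
  c   0    1    1    1    1    1    1
  b   0    1    1    1    2    2    2
LCS length = dp[4][6] = 2

2


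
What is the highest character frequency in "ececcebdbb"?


Input: ececcebdbb
Character counts:
  'b': 3
  'c': 3
  'd': 1
  'e': 3
Maximum frequency: 3

3


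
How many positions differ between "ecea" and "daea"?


Comparing "ecea" and "daea" position by position:
  Position 0: 'e' vs 'd' => DIFFER
  Position 1: 'c' vs 'a' => DIFFER
  Position 2: 'e' vs 'e' => same
  Position 3: 'a' vs 'a' => same
Positions that differ: 2

2


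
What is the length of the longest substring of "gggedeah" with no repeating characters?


Input: "gggedeah"
Sliding window (track last position of each char):
  Position 0 ('g'): window [0,0] length 1 -- new best
  Position 1 ('g'): repeat (last at 0), move window start to 1
  Position 1 ('g'): window [1,1] length 1
  Position 2 ('g'): repeat (last at 1), move window start to 2
  Position 2 ('g'): window [2,2] length 1
  Position 3 ('e'): window [2,3] length 2 -- new best
  Position 4 ('d'): window [2,4] length 3 -- new best
  Position 5 ('e'): repeat (last at 3), move window start to 4
  Position 5 ('e'): window [4,5] length 2
  Position 6 ('a'): window [4,6] length 3
  Position 7 ('h'): window [4,7] length 4 -- new best
Longest substring with no repeats: "deah" with length 4

4


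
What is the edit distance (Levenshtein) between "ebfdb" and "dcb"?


Computing edit distance: "ebfdb" -> "dcb"
DP table:
           d    c    b
      0    1    2    3
  e   1    1    2    3
  b   2    2    2    2
  f   3    3    3    3
  d   4    3    4    4
  b   5    4    4    4
Edit distance = dp[5][3] = 4

4


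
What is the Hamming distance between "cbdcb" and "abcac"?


Comparing "cbdcb" and "abcac" position by position:
  Position 0: 'c' vs 'a' => differ
  Position 1: 'b' vs 'b' => same
  Position 2: 'd' vs 'c' => differ
  Position 3: 'c' vs 'a' => differ
  Position 4: 'b' vs 'c' => differ
Total differences (Hamming distance): 4

4


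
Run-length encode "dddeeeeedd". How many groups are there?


Input: dddeeeeedd
Scanning for consecutive runs:
  Group 1: 'd' x 3 (positions 0-2)
  Group 2: 'e' x 5 (positions 3-7)
  Group 3: 'd' x 2 (positions 8-9)
Total groups: 3

3


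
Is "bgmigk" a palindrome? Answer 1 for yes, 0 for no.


Input: bgmigk
Reversed: kgimgb
  Compare pos 0 ('b') with pos 5 ('k'): MISMATCH
  Compare pos 1 ('g') with pos 4 ('g'): match
  Compare pos 2 ('m') with pos 3 ('i'): MISMATCH
Result: not a palindrome

0


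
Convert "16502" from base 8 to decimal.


Input: "16502" in base 8
Positional expansion:
  Digit '1' (value 1) x 8^4 = 4096
  Digit '6' (value 6) x 8^3 = 3072
  Digit '5' (value 5) x 8^2 = 320
  Digit '0' (value 0) x 8^1 = 0
  Digit '2' (value 2) x 8^0 = 2
Sum = 7490

7490


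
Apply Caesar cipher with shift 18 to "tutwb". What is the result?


Caesar cipher: shift "tutwb" by 18
  't' (pos 19) + 18 = pos 11 = 'l'
  'u' (pos 20) + 18 = pos 12 = 'm'
  't' (pos 19) + 18 = pos 11 = 'l'
  'w' (pos 22) + 18 = pos 14 = 'o'
  'b' (pos 1) + 18 = pos 19 = 't'
Result: lmlot

lmlot


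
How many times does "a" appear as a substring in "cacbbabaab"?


Searching for "a" in "cacbbabaab"
Scanning each position:
  Position 0: "c" => no
  Position 1: "a" => MATCH
  Position 2: "c" => no
  Position 3: "b" => no
  Position 4: "b" => no
  Position 5: "a" => MATCH
  Position 6: "b" => no
  Position 7: "a" => MATCH
  Position 8: "a" => MATCH
  Position 9: "b" => no
Total occurrences: 4

4


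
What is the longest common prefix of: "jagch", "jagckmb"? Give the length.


Words: jagch, jagckmb
  Position 0: all 'j' => match
  Position 1: all 'a' => match
  Position 2: all 'g' => match
  Position 3: all 'c' => match
  Position 4: ('h', 'k') => mismatch, stop
LCP = "jagc" (length 4)

4
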